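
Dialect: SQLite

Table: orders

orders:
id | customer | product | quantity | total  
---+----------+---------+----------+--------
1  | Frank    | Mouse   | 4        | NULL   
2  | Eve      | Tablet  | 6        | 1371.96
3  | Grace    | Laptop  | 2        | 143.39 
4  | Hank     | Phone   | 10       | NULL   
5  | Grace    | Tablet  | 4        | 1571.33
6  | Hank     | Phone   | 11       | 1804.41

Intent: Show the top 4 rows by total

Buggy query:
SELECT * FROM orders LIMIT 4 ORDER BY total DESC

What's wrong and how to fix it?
Bug: ORDER BY cannot follow LIMIT; LIMIT is the final clause

Fix: Swap the clauses: ORDER BY first, then LIMIT

Corrected query:
SELECT * FROM orders ORDER BY total DESC LIMIT 4

Result:
id | customer | product | quantity | total  
---+----------+---------+----------+--------
6  | Hank     | Phone   | 11       | 1804.41
5  | Grace    | Tablet  | 4        | 1571.33
2  | Eve      | Tablet  | 6        | 1371.96
3  | Grace    | Laptop  | 2        | 143.39 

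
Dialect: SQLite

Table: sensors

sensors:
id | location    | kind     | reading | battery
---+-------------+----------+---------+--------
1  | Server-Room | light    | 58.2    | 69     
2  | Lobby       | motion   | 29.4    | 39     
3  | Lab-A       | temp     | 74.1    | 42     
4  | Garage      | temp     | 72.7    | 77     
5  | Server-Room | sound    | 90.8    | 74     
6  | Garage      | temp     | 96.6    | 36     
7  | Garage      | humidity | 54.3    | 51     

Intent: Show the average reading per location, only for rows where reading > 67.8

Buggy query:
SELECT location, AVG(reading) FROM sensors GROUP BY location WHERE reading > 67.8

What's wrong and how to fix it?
Bug: Row-level WHERE must come before GROUP BY in the clause order

Fix: Move the WHERE clause before GROUP BY

Corrected query:
SELECT location, AVG(reading) FROM sensors WHERE reading > 67.8 GROUP BY location

Result:
location    | AVG(reading)
------------+-------------
Garage      | 84.65       
Lab-A       | 74.1        
Server-Room | 90.8        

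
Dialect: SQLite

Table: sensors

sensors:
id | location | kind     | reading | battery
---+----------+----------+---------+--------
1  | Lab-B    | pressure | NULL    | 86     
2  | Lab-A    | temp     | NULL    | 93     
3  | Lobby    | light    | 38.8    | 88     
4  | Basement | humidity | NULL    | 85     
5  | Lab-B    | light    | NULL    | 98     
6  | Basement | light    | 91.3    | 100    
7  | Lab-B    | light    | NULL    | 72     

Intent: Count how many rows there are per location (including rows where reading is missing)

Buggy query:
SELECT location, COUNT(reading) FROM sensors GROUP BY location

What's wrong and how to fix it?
Bug: COUNT(reading) skips NULLs, so groups with missing reading are undercounted

Fix: Use COUNT(*) to count all rows regardless of NULL

Corrected query:
SELECT location, COUNT(*) FROM sensors GROUP BY location

Result:
location | COUNT(*)
---------+---------
Basement | 2       
Lab-A    | 1       
Lab-B    | 3       
Lobby    | 1       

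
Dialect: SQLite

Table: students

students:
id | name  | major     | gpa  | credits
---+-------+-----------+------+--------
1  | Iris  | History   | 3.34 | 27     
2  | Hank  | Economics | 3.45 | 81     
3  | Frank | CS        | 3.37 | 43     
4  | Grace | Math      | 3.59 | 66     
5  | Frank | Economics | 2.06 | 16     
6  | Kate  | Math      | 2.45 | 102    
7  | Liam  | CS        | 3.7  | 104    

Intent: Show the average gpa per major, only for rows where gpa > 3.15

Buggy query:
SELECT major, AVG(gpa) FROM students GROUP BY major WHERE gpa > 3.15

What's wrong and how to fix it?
Bug: WHERE cannot follow GROUP BY

Fix: Move the WHERE clause before GROUP BY

Corrected query:
SELECT major, AVG(gpa) FROM students WHERE gpa > 3.15 GROUP BY major

Result:
major     | AVG(gpa)
----------+---------
CS        | 3.535   
Economics | 3.45    
History   | 3.34    
Math      | 3.59    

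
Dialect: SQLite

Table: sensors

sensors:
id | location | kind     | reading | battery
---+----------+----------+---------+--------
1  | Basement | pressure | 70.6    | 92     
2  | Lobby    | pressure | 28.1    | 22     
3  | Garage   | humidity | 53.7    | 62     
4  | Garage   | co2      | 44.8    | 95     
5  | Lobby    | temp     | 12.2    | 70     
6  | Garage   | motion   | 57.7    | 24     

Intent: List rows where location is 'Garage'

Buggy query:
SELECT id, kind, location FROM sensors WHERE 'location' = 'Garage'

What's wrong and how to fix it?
Bug: Single quotes denote string literals in SQL; the column name is being compared as a constant string

Fix: Remove the quotes around the column name (or use double quotes for an identifier)

Corrected query:
SELECT id, kind, location FROM sensors WHERE location = 'Garage'

Result:
id | kind     | location
---+----------+---------
3  | humidity | Garage  
4  | co2      | Garage  
6  | motion   | Garage  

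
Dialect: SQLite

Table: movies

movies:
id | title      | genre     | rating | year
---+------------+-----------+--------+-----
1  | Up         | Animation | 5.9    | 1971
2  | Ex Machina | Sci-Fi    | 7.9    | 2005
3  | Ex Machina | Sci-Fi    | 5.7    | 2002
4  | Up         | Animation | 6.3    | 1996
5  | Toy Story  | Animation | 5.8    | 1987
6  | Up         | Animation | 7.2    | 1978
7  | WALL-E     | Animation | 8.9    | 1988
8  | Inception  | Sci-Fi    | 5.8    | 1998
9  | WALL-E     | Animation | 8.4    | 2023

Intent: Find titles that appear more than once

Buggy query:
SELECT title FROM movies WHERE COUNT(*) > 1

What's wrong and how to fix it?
Bug: WHERE can't reference COUNT(*); aggregates are computed after WHERE

Fix: Group first, then use HAVING for the count condition

Corrected query:
SELECT title FROM movies GROUP BY title HAVING COUNT(*) > 1

Result:
title     
----------
Ex Machina
Up        
WALL-E    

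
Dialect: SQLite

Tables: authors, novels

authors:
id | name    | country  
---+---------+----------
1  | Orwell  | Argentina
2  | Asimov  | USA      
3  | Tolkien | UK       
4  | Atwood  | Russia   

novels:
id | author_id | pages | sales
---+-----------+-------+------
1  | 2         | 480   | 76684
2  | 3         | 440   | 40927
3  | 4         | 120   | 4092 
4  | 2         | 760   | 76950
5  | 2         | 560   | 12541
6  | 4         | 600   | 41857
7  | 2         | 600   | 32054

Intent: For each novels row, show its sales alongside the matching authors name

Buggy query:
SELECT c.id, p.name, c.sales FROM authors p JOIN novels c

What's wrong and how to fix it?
Bug: Missing join condition: each novels row is matched to all authors rows instead of just its own

Fix: Add ON c.author_id = p.id to the JOIN

Corrected query:
SELECT c.id, p.name, c.sales FROM authors p JOIN novels c ON c.author_id = p.id

Result:
id | name    | sales
---+---------+------
1  | Asimov  | 76684
2  | Tolkien | 40927
3  | Atwood  | 4092 
4  | Asimov  | 76950
5  | Asimov  | 12541
6  | Atwood  | 41857
7  | Asimov  | 32054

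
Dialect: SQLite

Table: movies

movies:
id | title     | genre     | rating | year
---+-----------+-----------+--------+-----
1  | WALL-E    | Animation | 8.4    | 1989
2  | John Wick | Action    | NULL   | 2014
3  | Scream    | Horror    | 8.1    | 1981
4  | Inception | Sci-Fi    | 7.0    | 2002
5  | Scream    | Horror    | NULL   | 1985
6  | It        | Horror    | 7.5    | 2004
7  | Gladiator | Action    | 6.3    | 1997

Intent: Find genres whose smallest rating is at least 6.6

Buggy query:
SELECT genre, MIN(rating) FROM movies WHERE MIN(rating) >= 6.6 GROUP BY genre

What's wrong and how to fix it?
Bug: Aggregates like MIN are computed per group after WHERE runs

Fix: Replace WHERE with HAVING after the GROUP BY

Corrected query:
SELECT genre, MIN(rating) FROM movies GROUP BY genre HAVING MIN(rating) >= 6.6

Result:
genre     | MIN(rating)
----------+------------
Animation | 8.4        
Horror    | 7.5        
Sci-Fi    | 7          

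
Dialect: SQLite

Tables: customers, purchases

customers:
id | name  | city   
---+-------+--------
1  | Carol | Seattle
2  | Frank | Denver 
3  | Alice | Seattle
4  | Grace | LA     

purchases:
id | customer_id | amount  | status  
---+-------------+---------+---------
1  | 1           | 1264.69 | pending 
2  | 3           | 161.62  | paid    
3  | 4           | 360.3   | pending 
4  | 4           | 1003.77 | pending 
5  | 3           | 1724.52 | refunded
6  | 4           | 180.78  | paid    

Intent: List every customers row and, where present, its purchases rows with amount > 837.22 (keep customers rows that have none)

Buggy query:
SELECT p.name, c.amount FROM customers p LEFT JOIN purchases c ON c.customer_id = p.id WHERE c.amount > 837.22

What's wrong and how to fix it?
Bug: Filtering c.amount in WHERE discards the NULL rows produced by LEFT JOIN, turning it into an inner join

Fix: Move the right-table condition into the ON clause so unmatched parents are kept

Corrected query:
SELECT p.name, c.amount FROM customers p LEFT JOIN purchases c ON c.customer_id = p.id AND c.amount > 837.22

Result:
name  | amount 
------+--------
Carol | 1264.69
Frank | NULL   
Alice | 1724.52
Grace | 1003.77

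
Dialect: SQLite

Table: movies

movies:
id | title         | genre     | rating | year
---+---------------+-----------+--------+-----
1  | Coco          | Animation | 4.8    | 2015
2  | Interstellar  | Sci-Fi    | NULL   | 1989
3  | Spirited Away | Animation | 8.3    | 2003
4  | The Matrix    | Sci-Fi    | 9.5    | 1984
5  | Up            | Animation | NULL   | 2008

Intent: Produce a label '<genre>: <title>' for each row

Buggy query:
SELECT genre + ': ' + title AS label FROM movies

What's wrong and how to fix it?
Bug: SQLite uses || for string concatenation; + coerces text to numbers (yielding 0)

Fix: Use the || operator for string concatenation

Corrected query:
SELECT genre || ': ' || title AS label FROM movies

Result:
label                   
------------------------
Animation: Coco         
Sci-Fi: Interstellar    
Animation: Spirited Away
Sci-Fi: The Matrix      
Animation: Up           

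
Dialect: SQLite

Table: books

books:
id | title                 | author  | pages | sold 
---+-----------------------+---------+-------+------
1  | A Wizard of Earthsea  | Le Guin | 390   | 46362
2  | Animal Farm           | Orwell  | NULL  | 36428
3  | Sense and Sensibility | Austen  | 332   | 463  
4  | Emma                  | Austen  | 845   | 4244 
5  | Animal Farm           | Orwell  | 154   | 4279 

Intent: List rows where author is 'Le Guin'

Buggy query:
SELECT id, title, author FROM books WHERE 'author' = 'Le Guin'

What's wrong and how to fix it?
Bug: 'author' in single quotes is a string literal, not the column; the comparison is literal-vs-literal and never true

Fix: Remove the quotes around the column name (or use double quotes for an identifier)

Corrected query:
SELECT id, title, author FROM books WHERE author = 'Le Guin'

Result:
id | title                | author 
---+----------------------+--------
1  | A Wizard of Earthsea | Le Guin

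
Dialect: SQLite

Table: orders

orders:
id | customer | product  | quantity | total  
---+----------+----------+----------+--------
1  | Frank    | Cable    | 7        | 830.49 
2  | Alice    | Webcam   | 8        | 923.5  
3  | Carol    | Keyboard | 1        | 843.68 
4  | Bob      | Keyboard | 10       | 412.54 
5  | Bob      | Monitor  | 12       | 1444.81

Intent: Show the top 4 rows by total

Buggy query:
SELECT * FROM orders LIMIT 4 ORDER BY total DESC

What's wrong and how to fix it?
Bug: ORDER BY cannot follow LIMIT; LIMIT is the final clause

Fix: Swap the clauses: ORDER BY first, then LIMIT

Corrected query:
SELECT * FROM orders ORDER BY total DESC LIMIT 4

Result:
id | customer | product  | quantity | total  
---+----------+----------+----------+--------
5  | Bob      | Monitor  | 12       | 1444.81
2  | Alice    | Webcam   | 8        | 923.5  
3  | Carol    | Keyboard | 1        | 843.68 
1  | Frank    | Cable    | 7        | 830.49 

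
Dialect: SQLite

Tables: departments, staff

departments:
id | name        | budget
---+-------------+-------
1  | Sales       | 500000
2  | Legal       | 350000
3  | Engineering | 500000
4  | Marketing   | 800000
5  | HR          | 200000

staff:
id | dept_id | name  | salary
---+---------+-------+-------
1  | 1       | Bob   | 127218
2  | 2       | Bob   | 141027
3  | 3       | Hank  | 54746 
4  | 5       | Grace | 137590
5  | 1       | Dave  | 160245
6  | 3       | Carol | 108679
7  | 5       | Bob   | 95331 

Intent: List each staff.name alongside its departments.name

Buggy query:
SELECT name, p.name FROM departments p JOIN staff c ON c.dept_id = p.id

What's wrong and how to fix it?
Bug: 'name' exists in both joined tables, so the database can't tell which one is meant

Fix: Prefix ambiguous columns with the table alias

Corrected query:
SELECT c.name, p.name FROM departments p JOIN staff c ON c.dept_id = p.id

Result:
name  | name       
------+------------
Bob   | Sales      
Bob   | Legal      
Hank  | Engineering
Grace | HR         
Dave  | Sales      
Carol | Engineering
Bob   | HR         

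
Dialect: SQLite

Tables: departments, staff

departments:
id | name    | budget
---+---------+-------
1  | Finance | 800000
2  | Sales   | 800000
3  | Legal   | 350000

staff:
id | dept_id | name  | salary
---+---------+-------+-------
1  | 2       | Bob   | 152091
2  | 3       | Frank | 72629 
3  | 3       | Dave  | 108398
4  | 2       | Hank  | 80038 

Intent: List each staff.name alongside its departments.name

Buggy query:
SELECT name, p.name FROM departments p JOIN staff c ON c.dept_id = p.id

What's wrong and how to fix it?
Bug: Both tables have a 'name' column; the unqualified reference is ambiguous

Fix: Qualify the column with its table alias (c.name)

Corrected query:
SELECT c.name, p.name FROM departments p JOIN staff c ON c.dept_id = p.id

Result:
name  | name 
------+------
Bob   | Sales
Frank | Legal
Dave  | Legal
Hank  | Sales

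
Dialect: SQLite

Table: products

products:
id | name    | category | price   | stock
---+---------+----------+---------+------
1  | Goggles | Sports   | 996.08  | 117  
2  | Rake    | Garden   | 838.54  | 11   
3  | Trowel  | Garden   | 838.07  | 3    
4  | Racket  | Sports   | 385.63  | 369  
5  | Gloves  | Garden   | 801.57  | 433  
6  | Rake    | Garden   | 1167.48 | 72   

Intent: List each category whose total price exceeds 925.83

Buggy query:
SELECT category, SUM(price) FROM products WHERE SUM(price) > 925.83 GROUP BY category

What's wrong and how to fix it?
Bug: Aggregate functions cannot appear in a WHERE clause

Fix: Use HAVING (which filters groups after aggregation) instead of WHERE

Corrected query:
SELECT category, SUM(price) FROM products GROUP BY category HAVING SUM(price) > 925.83

Result:
category | SUM(price)
---------+-----------
Garden   | 3645.66   
Sports   | 1381.71   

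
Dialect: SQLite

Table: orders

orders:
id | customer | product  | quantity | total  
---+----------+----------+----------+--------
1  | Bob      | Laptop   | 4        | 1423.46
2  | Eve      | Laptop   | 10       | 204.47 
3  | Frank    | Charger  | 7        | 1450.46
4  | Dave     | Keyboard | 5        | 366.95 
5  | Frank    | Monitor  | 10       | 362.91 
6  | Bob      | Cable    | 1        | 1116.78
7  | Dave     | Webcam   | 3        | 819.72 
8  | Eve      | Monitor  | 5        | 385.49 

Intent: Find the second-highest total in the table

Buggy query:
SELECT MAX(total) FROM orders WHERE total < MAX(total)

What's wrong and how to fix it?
Bug: The inner MAX is an aggregate inside WHERE, which is not allowed

Fix: Put the inner MAX in a scalar subquery

Corrected query:
SELECT MAX(total) FROM orders WHERE total < (SELECT MAX(total) FROM orders)

Result:
MAX(total)
----------
1423.46   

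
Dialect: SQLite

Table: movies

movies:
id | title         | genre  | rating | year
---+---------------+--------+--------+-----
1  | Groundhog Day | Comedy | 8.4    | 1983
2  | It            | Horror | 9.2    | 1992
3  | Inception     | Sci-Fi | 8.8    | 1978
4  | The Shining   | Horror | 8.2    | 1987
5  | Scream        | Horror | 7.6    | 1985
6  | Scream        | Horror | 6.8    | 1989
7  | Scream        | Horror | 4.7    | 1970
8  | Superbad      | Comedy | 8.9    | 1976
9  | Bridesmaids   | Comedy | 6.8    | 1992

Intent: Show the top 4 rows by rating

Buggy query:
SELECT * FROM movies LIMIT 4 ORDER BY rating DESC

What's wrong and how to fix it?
Bug: LIMIT must come after ORDER BY

Fix: Swap the clauses: ORDER BY first, then LIMIT

Corrected query:
SELECT * FROM movies ORDER BY rating DESC LIMIT 4

Result:
id | title         | genre  | rating | year
---+---------------+--------+--------+-----
2  | It            | Horror | 9.2    | 1992
8  | Superbad      | Comedy | 8.9    | 1976
3  | Inception     | Sci-Fi | 8.8    | 1978
1  | Groundhog Day | Comedy | 8.4    | 1983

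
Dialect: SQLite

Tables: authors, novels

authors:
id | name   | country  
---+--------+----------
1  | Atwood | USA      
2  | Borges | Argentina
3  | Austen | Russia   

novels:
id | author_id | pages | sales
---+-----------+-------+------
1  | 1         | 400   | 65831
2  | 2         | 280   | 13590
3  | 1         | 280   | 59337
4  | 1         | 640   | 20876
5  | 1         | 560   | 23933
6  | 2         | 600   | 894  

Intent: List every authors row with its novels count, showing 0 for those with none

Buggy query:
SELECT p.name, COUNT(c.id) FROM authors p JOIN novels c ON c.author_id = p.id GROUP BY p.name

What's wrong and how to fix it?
Bug: An inner join excludes parents with zero children

Fix: Switch to LEFT JOIN to retain unmatched parent rows

Corrected query:
SELECT p.name, COUNT(c.id) FROM authors p LEFT JOIN novels c ON c.author_id = p.id GROUP BY p.name

Result:
name   | COUNT(c.id)
-------+------------
Atwood | 4          
Austen | 0          
Borges | 2          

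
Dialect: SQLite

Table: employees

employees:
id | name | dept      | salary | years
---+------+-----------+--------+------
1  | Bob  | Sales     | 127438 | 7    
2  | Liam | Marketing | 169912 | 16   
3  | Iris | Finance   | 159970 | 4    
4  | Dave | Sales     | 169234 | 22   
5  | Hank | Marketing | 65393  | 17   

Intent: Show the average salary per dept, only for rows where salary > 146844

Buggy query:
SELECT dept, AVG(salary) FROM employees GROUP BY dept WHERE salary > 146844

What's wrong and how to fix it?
Bug: Row-level WHERE must come before GROUP BY in the clause order

Fix: Place WHERE between FROM and GROUP BY

Corrected query:
SELECT dept, AVG(salary) FROM employees WHERE salary > 146844 GROUP BY dept

Result:
dept      | AVG(salary)
----------+------------
Finance   | 159970     
Marketing | 169912     
Sales     | 169234     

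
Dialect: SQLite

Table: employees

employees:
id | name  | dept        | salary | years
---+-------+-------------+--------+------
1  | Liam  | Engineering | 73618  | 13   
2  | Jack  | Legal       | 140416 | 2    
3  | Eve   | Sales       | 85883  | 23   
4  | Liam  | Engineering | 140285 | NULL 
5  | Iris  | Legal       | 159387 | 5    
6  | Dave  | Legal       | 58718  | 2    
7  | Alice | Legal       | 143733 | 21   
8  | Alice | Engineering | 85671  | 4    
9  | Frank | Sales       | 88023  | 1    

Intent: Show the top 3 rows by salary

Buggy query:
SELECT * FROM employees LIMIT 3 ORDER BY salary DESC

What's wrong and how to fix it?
Bug: ORDER BY cannot follow LIMIT; LIMIT is the final clause

Fix: Sort with ORDER BY, then apply LIMIT

Corrected query:
SELECT * FROM employees ORDER BY salary DESC LIMIT 3

Result:
id | name  | dept  | salary | years
---+-------+-------+--------+------
5  | Iris  | Legal | 159387 | 5    
7  | Alice | Legal | 143733 | 21   
2  | Jack  | Legal | 140416 | 2    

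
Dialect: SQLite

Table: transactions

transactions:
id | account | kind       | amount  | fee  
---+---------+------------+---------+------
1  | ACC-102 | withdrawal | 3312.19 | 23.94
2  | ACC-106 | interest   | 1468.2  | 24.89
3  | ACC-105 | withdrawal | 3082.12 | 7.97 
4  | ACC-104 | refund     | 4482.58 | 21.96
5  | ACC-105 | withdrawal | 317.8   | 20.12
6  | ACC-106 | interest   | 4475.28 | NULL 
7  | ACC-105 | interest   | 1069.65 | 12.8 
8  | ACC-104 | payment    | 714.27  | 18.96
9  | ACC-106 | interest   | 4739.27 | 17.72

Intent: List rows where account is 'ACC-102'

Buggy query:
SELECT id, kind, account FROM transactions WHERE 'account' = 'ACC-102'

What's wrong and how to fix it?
Bug: Single quotes denote string literals in SQL; the column name is being compared as a constant string

Fix: Reference the column as account without single quotes

Corrected query:
SELECT id, kind, account FROM transactions WHERE account = 'ACC-102'

Result:
id | kind       | account
---+------------+--------
1  | withdrawal | ACC-102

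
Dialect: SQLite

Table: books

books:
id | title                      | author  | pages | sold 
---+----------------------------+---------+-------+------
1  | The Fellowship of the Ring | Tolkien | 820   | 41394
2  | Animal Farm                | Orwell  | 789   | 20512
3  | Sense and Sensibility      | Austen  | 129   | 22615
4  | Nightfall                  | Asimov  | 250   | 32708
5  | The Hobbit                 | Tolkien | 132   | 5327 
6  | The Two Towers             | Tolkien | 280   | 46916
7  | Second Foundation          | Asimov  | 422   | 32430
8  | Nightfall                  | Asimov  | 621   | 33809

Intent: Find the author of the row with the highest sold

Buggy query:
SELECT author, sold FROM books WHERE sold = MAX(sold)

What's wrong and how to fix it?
Bug: MAX(sold) is an aggregate and cannot be used directly in WHERE

Fix: Wrap MAX in a scalar subquery so WHERE compares against a single value

Corrected query:
SELECT author, sold FROM books WHERE sold = (SELECT MAX(sold) FROM books)

Result:
author  | sold 
--------+------
Tolkien | 46916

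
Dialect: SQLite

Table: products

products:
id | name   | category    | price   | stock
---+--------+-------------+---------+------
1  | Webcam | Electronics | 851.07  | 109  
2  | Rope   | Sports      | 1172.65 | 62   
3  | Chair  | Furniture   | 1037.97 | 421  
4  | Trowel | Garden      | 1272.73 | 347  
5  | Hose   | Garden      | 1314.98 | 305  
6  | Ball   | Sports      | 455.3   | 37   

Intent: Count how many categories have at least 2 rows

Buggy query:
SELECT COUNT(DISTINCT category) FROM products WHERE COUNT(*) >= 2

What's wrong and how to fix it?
Bug: COUNT(*) cannot appear in WHERE; the per-group count doesn't exist yet

Fix: Group first with HAVING COUNT(*) >= 2, then COUNT the resulting groups

Corrected query:
SELECT COUNT(*) FROM (SELECT category FROM products GROUP BY category HAVING COUNT(*) >= 2)

Result:
COUNT(*)
--------
2       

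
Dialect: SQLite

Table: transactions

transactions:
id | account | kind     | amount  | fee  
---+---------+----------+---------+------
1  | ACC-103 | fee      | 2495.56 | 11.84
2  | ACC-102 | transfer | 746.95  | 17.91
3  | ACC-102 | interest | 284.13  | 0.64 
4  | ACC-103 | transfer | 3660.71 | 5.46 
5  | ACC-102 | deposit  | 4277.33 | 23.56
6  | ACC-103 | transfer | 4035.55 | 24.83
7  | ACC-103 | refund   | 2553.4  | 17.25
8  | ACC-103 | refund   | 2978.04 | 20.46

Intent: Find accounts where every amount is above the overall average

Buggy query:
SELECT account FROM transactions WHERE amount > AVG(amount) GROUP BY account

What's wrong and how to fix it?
Bug: AVG() is an aggregate; it can't sit directly in WHERE

Fix: Use a subquery for AVG and a HAVING MIN(...) filter so the condition holds for every row in the group

Corrected query:
SELECT account FROM transactions GROUP BY account HAVING MIN(amount) > (SELECT AVG(amount) FROM transactions)

Result:
(no rows)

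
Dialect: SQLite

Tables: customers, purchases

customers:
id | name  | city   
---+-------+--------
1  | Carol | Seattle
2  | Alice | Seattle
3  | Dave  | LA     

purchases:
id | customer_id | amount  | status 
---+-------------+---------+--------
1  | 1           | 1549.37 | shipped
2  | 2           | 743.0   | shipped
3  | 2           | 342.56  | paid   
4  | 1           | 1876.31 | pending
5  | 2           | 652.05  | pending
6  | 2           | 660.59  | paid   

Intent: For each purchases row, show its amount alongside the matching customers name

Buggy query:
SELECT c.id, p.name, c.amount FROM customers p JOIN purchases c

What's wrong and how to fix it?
Bug: Missing join condition: each purchases row is matched to all customers rows instead of just its own

Fix: Add ON c.customer_id = p.id to the JOIN

Corrected query:
SELECT c.id, p.name, c.amount FROM customers p JOIN purchases c ON c.customer_id = p.id

Result:
id | name  | amount 
---+-------+--------
1  | Carol | 1549.37
2  | Alice | 743    
3  | Alice | 342.56 
4  | Carol | 1876.31
5  | Alice | 652.05 
6  | Alice | 660.59 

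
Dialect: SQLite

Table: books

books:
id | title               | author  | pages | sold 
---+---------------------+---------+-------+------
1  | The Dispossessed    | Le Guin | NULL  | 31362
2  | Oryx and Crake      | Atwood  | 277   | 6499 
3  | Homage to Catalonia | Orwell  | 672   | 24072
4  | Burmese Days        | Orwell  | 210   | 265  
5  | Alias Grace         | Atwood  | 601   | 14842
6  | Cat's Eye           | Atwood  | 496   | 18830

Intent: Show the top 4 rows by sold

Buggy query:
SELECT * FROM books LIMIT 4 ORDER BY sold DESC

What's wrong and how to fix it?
Bug: ORDER BY cannot follow LIMIT; LIMIT is the final clause

Fix: Sort with ORDER BY, then apply LIMIT

Corrected query:
SELECT * FROM books ORDER BY sold DESC LIMIT 4

Result:
id | title               | author  | pages | sold 
---+---------------------+---------+-------+------
1  | The Dispossessed    | Le Guin | NULL  | 31362
3  | Homage to Catalonia | Orwell  | 672   | 24072
6  | Cat's Eye           | Atwood  | 496   | 18830
5  | Alias Grace         | Atwood  | 601   | 14842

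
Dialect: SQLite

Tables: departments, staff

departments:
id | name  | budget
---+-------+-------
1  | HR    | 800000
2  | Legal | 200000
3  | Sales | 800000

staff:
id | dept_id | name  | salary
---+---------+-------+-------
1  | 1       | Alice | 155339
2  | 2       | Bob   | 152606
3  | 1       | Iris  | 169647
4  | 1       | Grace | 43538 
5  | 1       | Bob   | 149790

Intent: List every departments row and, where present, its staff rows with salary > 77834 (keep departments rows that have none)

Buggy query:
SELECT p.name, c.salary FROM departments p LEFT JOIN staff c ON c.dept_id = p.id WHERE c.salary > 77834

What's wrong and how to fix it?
Bug: A WHERE condition on the right-hand table after LEFT JOIN drops unmatched parents

Fix: Move the right-table condition into the ON clause so unmatched parents are kept

Corrected query:
SELECT p.name, c.salary FROM departments p LEFT JOIN staff c ON c.dept_id = p.id AND c.salary > 77834

Result:
name  | salary
------+-------
HR    | 149790
HR    | 155339
HR    | 169647
Legal | 152606
Sales | NULL  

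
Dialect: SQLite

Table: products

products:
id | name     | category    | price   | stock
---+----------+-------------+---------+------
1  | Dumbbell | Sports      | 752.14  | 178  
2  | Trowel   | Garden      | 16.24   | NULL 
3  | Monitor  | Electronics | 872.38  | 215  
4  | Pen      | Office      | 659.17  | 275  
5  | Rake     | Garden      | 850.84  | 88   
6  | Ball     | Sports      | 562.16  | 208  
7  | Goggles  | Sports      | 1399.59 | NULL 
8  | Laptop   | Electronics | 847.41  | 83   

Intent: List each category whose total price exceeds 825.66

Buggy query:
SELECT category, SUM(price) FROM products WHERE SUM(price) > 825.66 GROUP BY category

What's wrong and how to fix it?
Bug: SUM(price) is an aggregate, but WHERE filters rows before aggregation

Fix: Move the aggregate condition to a HAVING clause

Corrected query:
SELECT category, SUM(price) FROM products GROUP BY category HAVING SUM(price) > 825.66

Result:
category    | SUM(price)
------------+-----------
Electronics | 1719.79   
Garden      | 867.08    
Sports      | 2713.89   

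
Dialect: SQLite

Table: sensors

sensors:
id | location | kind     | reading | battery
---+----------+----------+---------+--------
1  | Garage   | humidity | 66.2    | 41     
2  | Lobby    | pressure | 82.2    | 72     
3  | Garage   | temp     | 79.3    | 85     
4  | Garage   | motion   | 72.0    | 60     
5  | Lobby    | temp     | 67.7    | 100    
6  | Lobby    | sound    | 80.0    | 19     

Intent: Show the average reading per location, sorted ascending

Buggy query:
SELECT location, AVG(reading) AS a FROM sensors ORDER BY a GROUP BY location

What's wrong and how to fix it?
Bug: GROUP BY must precede ORDER BY

Fix: Move ORDER BY to the end, after GROUP BY

Corrected query:
SELECT location, AVG(reading) AS a FROM sensors GROUP BY location ORDER BY a

Result:
location | a        
---------+----------
Garage   | 72.5     
Lobby    | 76.633333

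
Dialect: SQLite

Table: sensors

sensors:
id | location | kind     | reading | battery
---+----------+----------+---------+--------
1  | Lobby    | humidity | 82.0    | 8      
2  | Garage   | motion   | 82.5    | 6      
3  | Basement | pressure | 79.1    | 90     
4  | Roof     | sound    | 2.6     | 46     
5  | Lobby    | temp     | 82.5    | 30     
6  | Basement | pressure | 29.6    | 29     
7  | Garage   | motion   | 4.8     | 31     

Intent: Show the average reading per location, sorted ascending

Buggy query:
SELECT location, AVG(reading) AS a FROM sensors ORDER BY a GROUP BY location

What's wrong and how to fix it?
Bug: GROUP BY must precede ORDER BY

Fix: Reorder: SELECT … FROM … GROUP BY … ORDER BY …

Corrected query:
SELECT location, AVG(reading) AS a FROM sensors GROUP BY location ORDER BY a

Result:
location | a    
---------+------
Roof     | 2.6  
Garage   | 43.65
Basement | 54.35
Lobby    | 82.25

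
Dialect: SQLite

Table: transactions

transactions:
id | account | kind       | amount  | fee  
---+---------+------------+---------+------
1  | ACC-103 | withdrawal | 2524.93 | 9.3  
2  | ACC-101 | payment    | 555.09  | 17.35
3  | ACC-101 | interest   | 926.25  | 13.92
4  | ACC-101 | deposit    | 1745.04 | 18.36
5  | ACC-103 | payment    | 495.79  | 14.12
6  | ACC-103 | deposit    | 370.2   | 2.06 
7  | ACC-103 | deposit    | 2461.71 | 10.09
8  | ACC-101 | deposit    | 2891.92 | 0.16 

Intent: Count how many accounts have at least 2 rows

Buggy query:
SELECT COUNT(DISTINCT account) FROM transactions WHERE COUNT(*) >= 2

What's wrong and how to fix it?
Bug: COUNT(*) cannot appear in WHERE; the per-group count doesn't exist yet

Fix: Use a subquery that GROUPs and filters with HAVING, then count its rows

Corrected query:
SELECT COUNT(*) FROM (SELECT account FROM transactions GROUP BY account HAVING COUNT(*) >= 2)

Result:
COUNT(*)
--------
2       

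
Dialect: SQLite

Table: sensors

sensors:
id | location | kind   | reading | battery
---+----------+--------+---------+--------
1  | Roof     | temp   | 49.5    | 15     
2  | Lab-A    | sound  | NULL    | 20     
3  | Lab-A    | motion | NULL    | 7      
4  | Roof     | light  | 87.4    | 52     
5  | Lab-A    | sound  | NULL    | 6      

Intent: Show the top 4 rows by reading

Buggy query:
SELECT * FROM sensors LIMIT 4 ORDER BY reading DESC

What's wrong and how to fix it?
Bug: ORDER BY cannot follow LIMIT; LIMIT is the final clause

Fix: Swap the clauses: ORDER BY first, then LIMIT

Corrected query:
SELECT * FROM sensors ORDER BY reading DESC LIMIT 4

Result:
id | location | kind   | reading | battery
---+----------+--------+---------+--------
4  | Roof     | light  | 87.4    | 52     
1  | Roof     | temp   | 49.5    | 15     
2  | Lab-A    | sound  | NULL    | 20     
3  | Lab-A    | motion | NULL    | 7      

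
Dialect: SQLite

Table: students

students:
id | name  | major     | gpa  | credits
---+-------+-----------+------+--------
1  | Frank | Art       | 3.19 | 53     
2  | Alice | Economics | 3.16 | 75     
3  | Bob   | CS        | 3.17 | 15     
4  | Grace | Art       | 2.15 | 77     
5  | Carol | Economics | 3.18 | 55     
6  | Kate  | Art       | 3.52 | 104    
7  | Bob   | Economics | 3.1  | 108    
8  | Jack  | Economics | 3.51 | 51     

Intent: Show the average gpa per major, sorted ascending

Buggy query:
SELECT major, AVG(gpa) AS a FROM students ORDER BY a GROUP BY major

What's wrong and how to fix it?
Bug: ORDER BY appears before GROUP BY; SQL clause order requires GROUP BY first

Fix: Reorder: SELECT … FROM … GROUP BY … ORDER BY …

Corrected query:
SELECT major, AVG(gpa) AS a FROM students GROUP BY major ORDER BY a

Result:
major     | a       
----------+---------
Art       | 2.953333
CS        | 3.17    
Economics | 3.2375  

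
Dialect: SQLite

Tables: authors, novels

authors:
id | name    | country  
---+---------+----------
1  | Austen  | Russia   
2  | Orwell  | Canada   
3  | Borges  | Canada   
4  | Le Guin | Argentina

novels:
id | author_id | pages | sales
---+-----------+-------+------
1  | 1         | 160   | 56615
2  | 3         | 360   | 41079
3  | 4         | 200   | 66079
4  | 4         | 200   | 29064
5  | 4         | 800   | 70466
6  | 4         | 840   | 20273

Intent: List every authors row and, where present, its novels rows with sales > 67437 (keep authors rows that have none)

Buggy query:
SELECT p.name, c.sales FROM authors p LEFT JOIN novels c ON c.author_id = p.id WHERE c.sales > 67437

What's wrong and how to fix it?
Bug: Filtering c.sales in WHERE discards the NULL rows produced by LEFT JOIN, turning it into an inner join

Fix: Put 'c.sales > 67437' in the JOIN's ON clause instead of WHERE

Corrected query:
SELECT p.name, c.sales FROM authors p LEFT JOIN novels c ON c.author_id = p.id AND c.sales > 67437

Result:
name    | sales
--------+------
Austen  | NULL 
Orwell  | NULL 
Borges  | NULL 
Le Guin | 70466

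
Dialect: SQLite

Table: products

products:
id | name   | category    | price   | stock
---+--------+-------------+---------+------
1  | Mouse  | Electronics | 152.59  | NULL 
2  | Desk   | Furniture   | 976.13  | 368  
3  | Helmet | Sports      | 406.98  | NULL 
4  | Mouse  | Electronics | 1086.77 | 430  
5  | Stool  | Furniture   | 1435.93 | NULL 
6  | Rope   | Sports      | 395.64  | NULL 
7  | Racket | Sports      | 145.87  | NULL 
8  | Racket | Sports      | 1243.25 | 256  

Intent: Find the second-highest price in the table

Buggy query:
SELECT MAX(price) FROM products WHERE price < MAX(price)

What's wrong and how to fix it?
Bug: The inner MAX is an aggregate inside WHERE, which is not allowed

Fix: Put the inner MAX in a scalar subquery

Corrected query:
SELECT MAX(price) FROM products WHERE price < (SELECT MAX(price) FROM products)

Result:
MAX(price)
----------
1243.25   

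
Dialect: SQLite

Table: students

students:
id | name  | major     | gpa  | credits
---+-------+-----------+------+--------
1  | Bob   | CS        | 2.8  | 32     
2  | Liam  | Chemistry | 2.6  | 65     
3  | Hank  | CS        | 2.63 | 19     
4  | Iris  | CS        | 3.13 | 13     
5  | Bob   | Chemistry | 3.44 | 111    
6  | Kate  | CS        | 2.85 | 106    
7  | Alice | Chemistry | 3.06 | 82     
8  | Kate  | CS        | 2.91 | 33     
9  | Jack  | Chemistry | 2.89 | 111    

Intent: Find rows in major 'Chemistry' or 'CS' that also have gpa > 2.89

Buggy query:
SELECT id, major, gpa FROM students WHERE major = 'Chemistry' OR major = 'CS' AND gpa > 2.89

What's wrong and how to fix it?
Bug: Without parentheses, AND is evaluated before OR, so the gpa filter only applies to the 'CS' branch

Fix: Group the OR with parentheses (or use IN), then AND the threshold

Corrected query:
SELECT id, major, gpa FROM students WHERE (major = 'Chemistry' OR major = 'CS') AND gpa > 2.89

Result:
id | major     | gpa 
---+-----------+-----
4  | CS        | 3.13
5  | Chemistry | 3.44
7  | Chemistry | 3.06
8  | CS        | 2.91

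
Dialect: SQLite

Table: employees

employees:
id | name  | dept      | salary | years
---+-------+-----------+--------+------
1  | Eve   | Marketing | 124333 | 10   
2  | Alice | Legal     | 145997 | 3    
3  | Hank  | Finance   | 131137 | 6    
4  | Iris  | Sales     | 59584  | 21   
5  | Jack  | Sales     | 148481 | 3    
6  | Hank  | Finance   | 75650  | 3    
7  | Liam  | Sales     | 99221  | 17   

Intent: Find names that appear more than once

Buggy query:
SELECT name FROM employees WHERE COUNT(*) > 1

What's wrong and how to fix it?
Bug: WHERE can't reference COUNT(*); aggregates are computed after WHERE

Fix: GROUP BY name, then filter groups with HAVING COUNT(*) > 1

Corrected query:
SELECT name FROM employees GROUP BY name HAVING COUNT(*) > 1

Result:
name
----
Hank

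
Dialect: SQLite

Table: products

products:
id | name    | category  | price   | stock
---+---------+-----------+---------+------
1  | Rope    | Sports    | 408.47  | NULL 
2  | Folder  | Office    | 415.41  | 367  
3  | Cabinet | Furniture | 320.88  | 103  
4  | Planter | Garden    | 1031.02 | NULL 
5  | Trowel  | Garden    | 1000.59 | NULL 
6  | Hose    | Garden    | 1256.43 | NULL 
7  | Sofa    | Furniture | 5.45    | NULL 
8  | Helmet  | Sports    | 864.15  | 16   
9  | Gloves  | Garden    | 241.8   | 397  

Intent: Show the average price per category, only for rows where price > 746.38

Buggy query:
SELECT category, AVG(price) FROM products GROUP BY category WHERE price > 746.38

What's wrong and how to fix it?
Bug: WHERE cannot follow GROUP BY

Fix: Place WHERE between FROM and GROUP BY

Corrected query:
SELECT category, AVG(price) FROM products WHERE price > 746.38 GROUP BY category

Result:
category | AVG(price) 
---------+------------
Garden   | 1096.013333
Sports   | 864.15     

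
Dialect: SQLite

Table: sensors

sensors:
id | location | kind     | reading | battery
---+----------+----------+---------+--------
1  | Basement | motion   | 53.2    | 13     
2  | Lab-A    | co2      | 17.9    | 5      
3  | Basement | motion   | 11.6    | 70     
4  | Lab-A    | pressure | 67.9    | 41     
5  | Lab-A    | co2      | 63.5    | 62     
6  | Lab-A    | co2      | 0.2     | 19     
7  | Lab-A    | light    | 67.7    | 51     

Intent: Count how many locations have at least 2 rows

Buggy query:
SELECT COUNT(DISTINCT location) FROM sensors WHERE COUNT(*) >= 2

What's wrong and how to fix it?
Bug: WHERE filters individual rows, not groups, so a group-level COUNT is invalid there

Fix: Use a subquery that GROUPs and filters with HAVING, then count its rows

Corrected query:
SELECT COUNT(*) FROM (SELECT location FROM sensors GROUP BY location HAVING COUNT(*) >= 2)

Result:
COUNT(*)
--------
2       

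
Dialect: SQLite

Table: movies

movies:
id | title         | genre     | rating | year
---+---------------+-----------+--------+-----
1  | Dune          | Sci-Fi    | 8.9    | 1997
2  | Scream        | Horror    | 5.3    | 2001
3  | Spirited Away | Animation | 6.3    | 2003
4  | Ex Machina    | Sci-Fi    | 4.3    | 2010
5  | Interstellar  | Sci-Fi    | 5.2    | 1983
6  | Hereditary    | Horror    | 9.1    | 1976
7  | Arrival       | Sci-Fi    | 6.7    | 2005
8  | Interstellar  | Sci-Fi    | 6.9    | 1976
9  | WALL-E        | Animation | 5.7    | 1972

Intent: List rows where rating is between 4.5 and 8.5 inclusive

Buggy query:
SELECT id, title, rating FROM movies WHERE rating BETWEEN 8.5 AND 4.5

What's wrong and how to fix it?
Bug: BETWEEN expects the lower bound first; with 8.5 AND 4.5 the range is empty

Fix: Swap the bounds so the smaller value comes first

Corrected query:
SELECT id, title, rating FROM movies WHERE rating BETWEEN 4.5 AND 8.5

Result:
id | title         | rating
---+---------------+-------
2  | Scream        | 5.3   
3  | Spirited Away | 6.3   
5  | Interstellar  | 5.2   
7  | Arrival       | 6.7   
8  | Interstellar  | 6.9   
9  | WALL-E        | 5.7   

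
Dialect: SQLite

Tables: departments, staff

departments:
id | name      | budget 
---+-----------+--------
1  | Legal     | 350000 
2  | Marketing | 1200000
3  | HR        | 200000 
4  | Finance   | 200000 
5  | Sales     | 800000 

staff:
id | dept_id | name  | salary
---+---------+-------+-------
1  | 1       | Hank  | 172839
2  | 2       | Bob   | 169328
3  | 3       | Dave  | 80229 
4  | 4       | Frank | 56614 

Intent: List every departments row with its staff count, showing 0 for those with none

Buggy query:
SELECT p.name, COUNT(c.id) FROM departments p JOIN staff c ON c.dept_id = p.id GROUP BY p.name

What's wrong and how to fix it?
Bug: INNER JOIN drops departments rows that have no matching staff rows

Fix: Switch to LEFT JOIN to retain unmatched parent rows

Corrected query:
SELECT p.name, COUNT(c.id) FROM departments p LEFT JOIN staff c ON c.dept_id = p.id GROUP BY p.name

Result:
name      | COUNT(c.id)
----------+------------
Finance   | 1          
HR        | 1          
Legal     | 1          
Marketing | 1          
Sales     | 0          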